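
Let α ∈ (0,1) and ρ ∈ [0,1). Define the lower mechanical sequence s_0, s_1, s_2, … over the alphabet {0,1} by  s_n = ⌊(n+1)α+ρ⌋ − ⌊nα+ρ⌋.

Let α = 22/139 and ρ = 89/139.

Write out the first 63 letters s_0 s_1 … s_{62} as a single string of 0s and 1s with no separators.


001000001000001000000100000100000100000010000010000010000001000

n=0: ⌊(1·22+89)/139⌋ − ⌊(0·22+89)/139⌋ = ⌊111/139⌋ − ⌊89/139⌋ = 0 − 0 = 0
n=1: ⌊(2·22+89)/139⌋ − ⌊(1·22+89)/139⌋ = ⌊133/139⌋ − ⌊111/139⌋ = 0 − 0 = 0
n=2: ⌊(3·22+89)/139⌋ − ⌊(2·22+89)/139⌋ = ⌊155/139⌋ − ⌊133/139⌋ = 1 − 0 = 1
n=3: ⌊(4·22+89)/139⌋ − ⌊(3·22+89)/139⌋ = ⌊177/139⌋ − ⌊155/139⌋ = 1 − 1 = 0
n=4: ⌊(5·22+89)/139⌋ − ⌊(4·22+89)/139⌋ = ⌊199/139⌋ − ⌊177/139⌋ = 1 − 1 = 0
n=5: ⌊(6·22+89)/139⌋ − ⌊(5·22+89)/139⌋ = ⌊221/139⌋ − ⌊199/139⌋ = 1 − 1 = 0
n=6: ⌊(7·22+89)/139⌋ − ⌊(6·22+89)/139⌋ = ⌊243/139⌋ − ⌊221/139⌋ = 1 − 1 = 0
n=7: ⌊(8·22+89)/139⌋ − ⌊(7·22+89)/139⌋ = ⌊265/139⌋ − ⌊243/139⌋ = 1 − 1 = 0
n=8: ⌊(9·22+89)/139⌋ − ⌊(8·22+89)/139⌋ = ⌊287/139⌋ − ⌊265/139⌋ = 2 − 1 = 1
n=9: ⌊(10·22+89)/139⌋ − ⌊(9·22+89)/139⌋ = ⌊309/139⌋ − ⌊287/139⌋ = 2 − 2 = 0
n=10: ⌊(11·22+89)/139⌋ − ⌊(10·22+89)/139⌋ = ⌊331/139⌋ − ⌊309/139⌋ = 2 − 2 = 0
n=11: ⌊(12·22+89)/139⌋ − ⌊(11·22+89)/139⌋ = ⌊353/139⌋ − ⌊331/139⌋ = 2 − 2 = 0
n=12: ⌊(13·22+89)/139⌋ − ⌊(12·22+89)/139⌋ = ⌊375/139⌋ − ⌊353/139⌋ = 2 − 2 = 0
n=13: ⌊(14·22+89)/139⌋ − ⌊(13·22+89)/139⌋ = ⌊397/139⌋ − ⌊375/139⌋ = 2 − 2 = 0
n=14: ⌊(15·22+89)/139⌋ − ⌊(14·22+89)/139⌋ = ⌊419/139⌋ − ⌊397/139⌋ = 3 − 2 = 1
n=15: ⌊(16·22+89)/139⌋ − ⌊(15·22+89)/139⌋ = ⌊441/139⌋ − ⌊419/139⌋ = 3 − 3 = 0
n=16: ⌊(17·22+89)/139⌋ − ⌊(16·22+89)/139⌋ = ⌊463/139⌋ − ⌊441/139⌋ = 3 − 3 = 0
n=17: ⌊(18·22+89)/139⌋ − ⌊(17·22+89)/139⌋ = ⌊485/139⌋ − ⌊463/139⌋ = 3 − 3 = 0
n=18: ⌊(19·22+89)/139⌋ − ⌊(18·22+89)/139⌋ = ⌊507/139⌋ − ⌊485/139⌋ = 3 − 3 = 0
n=19: ⌊(20·22+89)/139⌋ − ⌊(19·22+89)/139⌋ = ⌊529/139⌋ − ⌊507/139⌋ = 3 − 3 = 0
n=20: ⌊(21·22+89)/139⌋ − ⌊(20·22+89)/139⌋ = ⌊551/139⌋ − ⌊529/139⌋ = 3 − 3 = 0
n=21: ⌊(22·22+89)/139⌋ − ⌊(21·22+89)/139⌋ = ⌊573/139⌋ − ⌊551/139⌋ = 4 − 3 = 1
n=22: ⌊(23·22+89)/139⌋ − ⌊(22·22+89)/139⌋ = ⌊595/139⌋ − ⌊573/139⌋ = 4 − 4 = 0
n=23: ⌊(24·22+89)/139⌋ − ⌊(23·22+89)/139⌋ = ⌊617/139⌋ − ⌊595/139⌋ = 4 − 4 = 0
n=24: ⌊(25·22+89)/139⌋ − ⌊(24·22+89)/139⌋ = ⌊639/139⌋ − ⌊617/139⌋ = 4 − 4 = 0
n=25: ⌊(26·22+89)/139⌋ − ⌊(25·22+89)/139⌋ = ⌊661/139⌋ − ⌊639/139⌋ = 4 − 4 = 0
n=26: ⌊(27·22+89)/139⌋ − ⌊(26·22+89)/139⌋ = ⌊683/139⌋ − ⌊661/139⌋ = 4 − 4 = 0
n=27: ⌊(28·22+89)/139⌋ − ⌊(27·22+89)/139⌋ = ⌊705/139⌋ − ⌊683/139⌋ = 5 − 4 = 1
n=28: ⌊(29·22+89)/139⌋ − ⌊(28·22+89)/139⌋ = ⌊727/139⌋ − ⌊705/139⌋ = 5 − 5 = 0
n=29: ⌊(30·22+89)/139⌋ − ⌊(29·22+89)/139⌋ = ⌊749/139⌋ − ⌊727/139⌋ = 5 − 5 = 0
n=30: ⌊(31·22+89)/139⌋ − ⌊(30·22+89)/139⌋ = ⌊771/139⌋ − ⌊749/139⌋ = 5 − 5 = 0
n=31: ⌊(32·22+89)/139⌋ − ⌊(31·22+89)/139⌋ = ⌊793/139⌋ − ⌊771/139⌋ = 5 − 5 = 0
n=32: ⌊(33·22+89)/139⌋ − ⌊(32·22+89)/139⌋ = ⌊815/139⌋ − ⌊793/139⌋ = 5 − 5 = 0
n=33: ⌊(34·22+89)/139⌋ − ⌊(33·22+89)/139⌋ = ⌊837/139⌋ − ⌊815/139⌋ = 6 − 5 = 1
n=34: ⌊(35·22+89)/139⌋ − ⌊(34·22+89)/139⌋ = ⌊859/139⌋ − ⌊837/139⌋ = 6 − 6 = 0
n=35: ⌊(36·22+89)/139⌋ − ⌊(35·22+89)/139⌋ = ⌊881/139⌋ − ⌊859/139⌋ = 6 − 6 = 0
n=36: ⌊(37·22+89)/139⌋ − ⌊(36·22+89)/139⌋ = ⌊903/139⌋ − ⌊881/139⌋ = 6 − 6 = 0
n=37: ⌊(38·22+89)/139⌋ − ⌊(37·22+89)/139⌋ = ⌊925/139⌋ − ⌊903/139⌋ = 6 − 6 = 0
n=38: ⌊(39·22+89)/139⌋ − ⌊(38·22+89)/139⌋ = ⌊947/139⌋ − ⌊925/139⌋ = 6 − 6 = 0
n=39: ⌊(40·22+89)/139⌋ − ⌊(39·22+89)/139⌋ = ⌊969/139⌋ − ⌊947/139⌋ = 6 − 6 = 0
n=40: ⌊(41·22+89)/139⌋ − ⌊(40·22+89)/139⌋ = ⌊991/139⌋ − ⌊969/139⌋ = 7 − 6 = 1
n=41: ⌊(42·22+89)/139⌋ − ⌊(41·22+89)/139⌋ = ⌊1013/139⌋ − ⌊991/139⌋ = 7 − 7 = 0
n=42: ⌊(43·22+89)/139⌋ − ⌊(42·22+89)/139⌋ = ⌊1035/139⌋ − ⌊1013/139⌋ = 7 − 7 = 0
n=43: ⌊(44·22+89)/139⌋ − ⌊(43·22+89)/139⌋ = ⌊1057/139⌋ − ⌊1035/139⌋ = 7 − 7 = 0
n=44: ⌊(45·22+89)/139⌋ − ⌊(44·22+89)/139⌋ = ⌊1079/139⌋ − ⌊1057/139⌋ = 7 − 7 = 0
n=45: ⌊(46·22+89)/139⌋ − ⌊(45·22+89)/139⌋ = ⌊1101/139⌋ − ⌊1079/139⌋ = 7 − 7 = 0
n=46: ⌊(47·22+89)/139⌋ − ⌊(46·22+89)/139⌋ = ⌊1123/139⌋ − ⌊1101/139⌋ = 8 − 7 = 1
n=47: ⌊(48·22+89)/139⌋ − ⌊(47·22+89)/139⌋ = ⌊1145/139⌋ − ⌊1123/139⌋ = 8 − 8 = 0
n=48: ⌊(49·22+89)/139⌋ − ⌊(48·22+89)/139⌋ = ⌊1167/139⌋ − ⌊1145/139⌋ = 8 − 8 = 0
n=49: ⌊(50·22+89)/139⌋ − ⌊(49·22+89)/139⌋ = ⌊1189/139⌋ − ⌊1167/139⌋ = 8 − 8 = 0
n=50: ⌊(51·22+89)/139⌋ − ⌊(50·22+89)/139⌋ = ⌊1211/139⌋ − ⌊1189/139⌋ = 8 − 8 = 0
n=51: ⌊(52·22+89)/139⌋ − ⌊(51·22+89)/139⌋ = ⌊1233/139⌋ − ⌊1211/139⌋ = 8 − 8 = 0
n=52: ⌊(53·22+89)/139⌋ − ⌊(52·22+89)/139⌋ = ⌊1255/139⌋ − ⌊1233/139⌋ = 9 − 8 = 1
n=53: ⌊(54·22+89)/139⌋ − ⌊(53·22+89)/139⌋ = ⌊1277/139⌋ − ⌊1255/139⌋ = 9 − 9 = 0
n=54: ⌊(55·22+89)/139⌋ − ⌊(54·22+89)/139⌋ = ⌊1299/139⌋ − ⌊1277/139⌋ = 9 − 9 = 0
n=55: ⌊(56·22+89)/139⌋ − ⌊(55·22+89)/139⌋ = ⌊1321/139⌋ − ⌊1299/139⌋ = 9 − 9 = 0
n=56: ⌊(57·22+89)/139⌋ − ⌊(56·22+89)/139⌋ = ⌊1343/139⌋ − ⌊1321/139⌋ = 9 − 9 = 0
n=57: ⌊(58·22+89)/139⌋ − ⌊(57·22+89)/139⌋ = ⌊1365/139⌋ − ⌊1343/139⌋ = 9 − 9 = 0
n=58: ⌊(59·22+89)/139⌋ − ⌊(58·22+89)/139⌋ = ⌊1387/139⌋ − ⌊1365/139⌋ = 9 − 9 = 0
n=59: ⌊(60·22+89)/139⌋ − ⌊(59·22+89)/139⌋ = ⌊1409/139⌋ − ⌊1387/139⌋ = 10 − 9 = 1
n=60: ⌊(61·22+89)/139⌋ − ⌊(60·22+89)/139⌋ = ⌊1431/139⌋ − ⌊1409/139⌋ = 10 − 10 = 0
n=61: ⌊(62·22+89)/139⌋ − ⌊(61·22+89)/139⌋ = ⌊1453/139⌋ − ⌊1431/139⌋ = 10 − 10 = 0
n=62: ⌊(63·22+89)/139⌋ − ⌊(62·22+89)/139⌋ = ⌊1475/139⌋ − ⌊1453/139⌋ = 10 − 10 = 0


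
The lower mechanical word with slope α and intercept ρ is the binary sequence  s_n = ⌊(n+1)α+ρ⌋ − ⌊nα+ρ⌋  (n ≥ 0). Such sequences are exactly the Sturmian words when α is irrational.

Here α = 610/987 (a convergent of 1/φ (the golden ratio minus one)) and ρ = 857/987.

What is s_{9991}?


(n+1)α + ρ = (9992·610 + 857) / 987 = 6095977/987
nα + ρ     = (9991·610 + 857) / 987 = 6095367/987
⌊6095977/987⌋ = 6176,  ⌊6095367/987⌋ = 6175
s_{9991} = 6176 − 6175 = 1

1


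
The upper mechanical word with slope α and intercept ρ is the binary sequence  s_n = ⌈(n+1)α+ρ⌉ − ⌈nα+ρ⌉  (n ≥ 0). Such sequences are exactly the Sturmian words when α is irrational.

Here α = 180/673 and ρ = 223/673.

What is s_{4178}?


1

(n+1)α + ρ = (4179·180 + 223) / 673 = 752443/673
nα + ρ     = (4178·180 + 223) / 673 = 752263/673
⌈752443/673⌉ = 1119,  ⌈752263/673⌉ = 1118
s_{4178} = 1119 − 1118 = 1


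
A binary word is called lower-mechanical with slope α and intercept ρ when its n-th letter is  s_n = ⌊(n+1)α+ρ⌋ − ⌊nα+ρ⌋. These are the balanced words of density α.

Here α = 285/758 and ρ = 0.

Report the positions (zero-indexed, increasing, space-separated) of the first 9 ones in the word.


2 5 7 10 13 15 18 21 23

n=0: ⌊285/758⌋−⌊0/758⌋ = 0−0 = 0
n=1: ⌊570/758⌋−⌊285/758⌋ = 0−0 = 0
n=2: ⌊855/758⌋−⌊570/758⌋ = 1−0 = 1  ← one
n=3: ⌊1140/758⌋−⌊855/758⌋ = 1−1 = 0
n=4: ⌊1425/758⌋−⌊1140/758⌋ = 1−1 = 0
n=5: ⌊1710/758⌋−⌊1425/758⌋ = 2−1 = 1  ← one
n=6: ⌊1995/758⌋−⌊1710/758⌋ = 2−2 = 0
n=7: ⌊2280/758⌋−⌊1995/758⌋ = 3−2 = 1  ← one
n=8: ⌊2565/758⌋−⌊2280/758⌋ = 3−3 = 0
n=9: ⌊2850/758⌋−⌊2565/758⌋ = 3−3 = 0
n=10: ⌊3135/758⌋−⌊2850/758⌋ = 4−3 = 1  ← one
n=11: ⌊3420/758⌋−⌊3135/758⌋ = 4−4 = 0
n=12: ⌊3705/758⌋−⌊3420/758⌋ = 4−4 = 0
n=13: ⌊3990/758⌋−⌊3705/758⌋ = 5−4 = 1  ← one
n=14: ⌊4275/758⌋−⌊3990/758⌋ = 5−5 = 0
n=15: ⌊4560/758⌋−⌊4275/758⌋ = 6−5 = 1  ← one
n=16: ⌊4845/758⌋−⌊4560/758⌋ = 6−6 = 0
n=17: ⌊5130/758⌋−⌊4845/758⌋ = 6−6 = 0
n=18: ⌊5415/758⌋−⌊5130/758⌋ = 7−6 = 1  ← one
n=19: ⌊5700/758⌋−⌊5415/758⌋ = 7−7 = 0
n=20: ⌊5985/758⌋−⌊5700/758⌋ = 7−7 = 0
n=21: ⌊6270/758⌋−⌊5985/758⌋ = 8−7 = 1  ← one
n=22: ⌊6555/758⌋−⌊6270/758⌋ = 8−8 = 0
n=23: ⌊6840/758⌋−⌊6555/758⌋ = 9−8 = 1  ← one
positions of the first 9 ones: 2 5 7 10 13 15 18 21 23


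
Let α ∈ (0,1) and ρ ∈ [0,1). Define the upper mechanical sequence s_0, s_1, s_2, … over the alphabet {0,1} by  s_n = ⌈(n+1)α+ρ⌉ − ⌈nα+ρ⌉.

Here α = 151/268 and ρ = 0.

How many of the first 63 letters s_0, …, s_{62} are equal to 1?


36

#1s = Σ_{n=0}^{62} s_n = Σ_{n=0}^{62} (⌈(n+1)α+ρ⌉ − ⌈nα+ρ⌉)
the sum telescopes: every ⌈nα+ρ⌉ with 0 < n < 63 appears once with + and once with −, leaving ⌈63α+ρ⌉ − ⌈0·α+ρ⌉
63α + ρ = (63·151) / 268 = 9513/268
ρ = 0/268
⌈9513/268⌉ = 36,  ⌈0/268⌉ = 0
#1s = 36 − 0 = 36


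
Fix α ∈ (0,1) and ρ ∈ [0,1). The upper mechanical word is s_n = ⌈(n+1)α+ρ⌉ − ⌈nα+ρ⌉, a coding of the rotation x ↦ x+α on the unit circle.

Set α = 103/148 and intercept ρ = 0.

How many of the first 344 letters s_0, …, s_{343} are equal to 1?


#1s = Σ_{n=0}^{343} s_n = Σ_{n=0}^{343} (⌈(n+1)α+ρ⌉ − ⌈nα+ρ⌉)
the sum telescopes: every ⌈nα+ρ⌉ with 0 < n < 344 appears once with + and once with −, leaving ⌈344α+ρ⌉ − ⌈0·α+ρ⌉
344α + ρ = (344·103) / 148 = 35432/148
ρ = 0/148
⌈35432/148⌉ = 240,  ⌈0/148⌉ = 0
#1s = 240 − 0 = 240

240


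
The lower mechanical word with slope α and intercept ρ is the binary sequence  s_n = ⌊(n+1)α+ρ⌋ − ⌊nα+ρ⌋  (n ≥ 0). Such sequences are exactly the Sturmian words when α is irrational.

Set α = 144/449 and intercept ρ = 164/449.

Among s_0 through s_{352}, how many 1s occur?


113

#1s = Σ_{n=0}^{352} s_n = Σ_{n=0}^{352} (⌊(n+1)α+ρ⌋ − ⌊nα+ρ⌋)
the sum telescopes: every ⌊nα+ρ⌋ with 0 < n < 353 appears once with + and once with −, leaving ⌊353α+ρ⌋ − ⌊0·α+ρ⌋
353α + ρ = (353·144 + 164) / 449 = 50996/449
ρ = 164/449
⌊50996/449⌋ = 113,  ⌊164/449⌋ = 0
#1s = 113 − 0 = 113


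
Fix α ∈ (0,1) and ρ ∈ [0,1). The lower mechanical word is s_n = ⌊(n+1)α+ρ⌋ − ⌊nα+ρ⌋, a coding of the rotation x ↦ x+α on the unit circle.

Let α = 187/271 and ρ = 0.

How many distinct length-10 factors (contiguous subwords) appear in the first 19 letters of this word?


7

t_n = ⌊(n·187)/271⌋ for n = 0 … 19:
  n=0…9: ⌊0/271⌋=0 ⌊187/271⌋=0 ⌊374/271⌋=1 ⌊561/271⌋=2 ⌊748/271⌋=2 ⌊935/271⌋=3 ⌊1122/271⌋=4 ⌊1309/271⌋=4 ⌊1496/271⌋=5 ⌊1683/271⌋=6
  n=10…19: ⌊1870/271⌋=6 ⌊2057/271⌋=7 ⌊2244/271⌋=8 ⌊2431/271⌋=8 ⌊2618/271⌋=9 ⌊2805/271⌋=10 ⌊2992/271⌋=11 ⌊3179/271⌋=11 ⌊3366/271⌋=12 ⌊3553/271⌋=13
s_n = t_(n+1) − t_n for n = 0 … 18 gives
prefix = 0110110110110111011
slide a length-10 window over [0..9] … [9..18] (10 windows); first occurrence of each distinct factor:
  [  0..  9] 0110110110
  [  1.. 10] 1101101101
  [  2.. 11] 1011011011
  [  6.. 15] 0110110111
  [  7.. 16] 1101101110
  [  8.. 17] 1011011101
  [  9.. 18] 0110111011
  (the other 3 windows repeat one of these)
distinct factors: {0110110110, 0110110111, 0110111011, 1011011011, 1011011101, 1101101101, 1101101110}
count = 7  (Sturmian bound for length 10 is 11)


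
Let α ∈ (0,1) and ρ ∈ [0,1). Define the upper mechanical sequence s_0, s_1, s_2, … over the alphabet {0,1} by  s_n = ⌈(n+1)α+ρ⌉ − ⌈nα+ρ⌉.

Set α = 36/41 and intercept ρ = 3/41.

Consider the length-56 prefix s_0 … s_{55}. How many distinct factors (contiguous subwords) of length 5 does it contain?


6

t_n = ⌈(n·36+3)/41⌉ for n = 0 … 56:
  n=0…9: ⌈3/41⌉=1 ⌈39/41⌉=1 ⌈75/41⌉=2 ⌈111/41⌉=3 ⌈147/41⌉=4 ⌈183/41⌉=5 ⌈219/41⌉=6 ⌈255/41⌉=7 ⌈291/41⌉=8 ⌈327/41⌉=8
  n=10…19: ⌈363/41⌉=9 ⌈399/41⌉=10 ⌈435/41⌉=11 ⌈471/41⌉=12 ⌈507/41⌉=13 ⌈543/41⌉=14 ⌈579/41⌉=15 ⌈615/41⌉=15 ⌈651/41⌉=16 ⌈687/41⌉=17
  n=20…29: ⌈723/41⌉=18 ⌈759/41⌉=19 ⌈795/41⌉=20 ⌈831/41⌉=21 ⌈867/41⌉=22 ⌈903/41⌉=23 ⌈939/41⌉=23 ⌈975/41⌉=24 ⌈1011/41⌉=25 ⌈1047/41⌉=26
  n=30…39: ⌈1083/41⌉=27 ⌈1119/41⌉=28 ⌈1155/41⌉=29 ⌈1191/41⌉=30 ⌈1227/41⌉=30 ⌈1263/41⌉=31 ⌈1299/41⌉=32 ⌈1335/41⌉=33 ⌈1371/41⌉=34 ⌈1407/41⌉=35
  n=40…49: ⌈1443/41⌉=36 ⌈1479/41⌉=37 ⌈1515/41⌉=37 ⌈1551/41⌉=38 ⌈1587/41⌉=39 ⌈1623/41⌉=40 ⌈1659/41⌉=41 ⌈1695/41⌉=42 ⌈1731/41⌉=43 ⌈1767/41⌉=44
  n=50…56: ⌈1803/41⌉=44 ⌈1839/41⌉=45 ⌈1875/41⌉=46 ⌈1911/41⌉=47 ⌈1947/41⌉=48 ⌈1983/41⌉=49 ⌈2019/41⌉=50
s_n = t_(n+1) − t_n for n = 0 … 55 gives
prefix = 01111111011111110111111110111111101111111011111110111111
slide a length-5 window over [0..4] … [51..55] (52 windows); first occurrence of each distinct factor:
  [  0..  4] 01111
  [  1..  5] 11111
  [  4..  8] 11110
  [  5..  9] 11101
  [  6.. 10] 11011
  [  7.. 11] 10111
  (the other 46 windows repeat one of these)
distinct factors: {01111, 10111, 11011, 11101, 11110, 11111}
count = 6  (Sturmian bound for length 5 is 6)


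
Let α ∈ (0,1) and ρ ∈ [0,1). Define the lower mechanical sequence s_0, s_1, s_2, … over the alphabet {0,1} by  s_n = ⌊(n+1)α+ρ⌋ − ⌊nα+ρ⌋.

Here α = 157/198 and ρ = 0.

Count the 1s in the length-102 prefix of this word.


80

#1s = Σ_{n=0}^{101} s_n = Σ_{n=0}^{101} (⌊(n+1)α+ρ⌋ − ⌊nα+ρ⌋)
the sum telescopes: every ⌊nα+ρ⌋ with 0 < n < 102 appears once with + and once with −, leaving ⌊102α+ρ⌋ − ⌊0·α+ρ⌋
102α + ρ = (102·157) / 198 = 16014/198
ρ = 0/198
⌊16014/198⌋ = 80,  ⌊0/198⌋ = 0
#1s = 80 − 0 = 80


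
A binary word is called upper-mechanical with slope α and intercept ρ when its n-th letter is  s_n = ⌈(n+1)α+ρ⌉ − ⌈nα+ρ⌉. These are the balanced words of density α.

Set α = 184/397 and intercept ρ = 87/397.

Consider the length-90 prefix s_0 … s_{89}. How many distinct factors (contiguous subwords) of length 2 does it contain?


3

t_n = ⌈(n·184+87)/397⌉ for n = 0 … 90:
  n=0…9: ⌈87/397⌉=1 ⌈271/397⌉=1 ⌈455/397⌉=2 ⌈639/397⌉=2 ⌈823/397⌉=3 ⌈1007/397⌉=3 ⌈1191/397⌉=3 ⌈1375/397⌉=4 ⌈1559/397⌉=4 ⌈1743/397⌉=5
  n=10…19: ⌈1927/397⌉=5 ⌈2111/397⌉=6 ⌈2295/397⌉=6 ⌈2479/397⌉=7 ⌈2663/397⌉=7 ⌈2847/397⌉=8 ⌈3031/397⌉=8 ⌈3215/397⌉=9 ⌈3399/397⌉=9 ⌈3583/397⌉=10
  n=20…29: ⌈3767/397⌉=10 ⌈3951/397⌉=10 ⌈4135/397⌉=11 ⌈4319/397⌉=11 ⌈4503/397⌉=12 ⌈4687/397⌉=12 ⌈4871/397⌉=13 ⌈5055/397⌉=13 ⌈5239/397⌉=14 ⌈5423/397⌉=14
  n=30…39: ⌈5607/397⌉=15 ⌈5791/397⌉=15 ⌈5975/397⌉=16 ⌈6159/397⌉=16 ⌈6343/397⌉=16 ⌈6527/397⌉=17 ⌈6711/397⌉=17 ⌈6895/397⌉=18 ⌈7079/397⌉=18 ⌈7263/397⌉=19
  n=40…49: ⌈7447/397⌉=19 ⌈7631/397⌉=20 ⌈7815/397⌉=20 ⌈7999/397⌉=21 ⌈8183/397⌉=21 ⌈8367/397⌉=22 ⌈8551/397⌉=22 ⌈8735/397⌉=23 ⌈8919/397⌉=23 ⌈9103/397⌉=23
  n=50…59: ⌈9287/397⌉=24 ⌈9471/397⌉=24 ⌈9655/397⌉=25 ⌈9839/397⌉=25 ⌈10023/397⌉=26 ⌈10207/397⌉=26 ⌈10391/397⌉=27 ⌈10575/397⌉=27 ⌈10759/397⌉=28 ⌈10943/397⌉=28
  n=60…69: ⌈11127/397⌉=29 ⌈11311/397⌉=29 ⌈11495/397⌉=29 ⌈11679/397⌉=30 ⌈11863/397⌉=30 ⌈12047/397⌉=31 ⌈12231/397⌉=31 ⌈12415/397⌉=32 ⌈12599/397⌉=32 ⌈12783/397⌉=33
  n=70…79: ⌈12967/397⌉=33 ⌈13151/397⌉=34 ⌈13335/397⌉=34 ⌈13519/397⌉=35 ⌈13703/397⌉=35 ⌈13887/397⌉=35 ⌈14071/397⌉=36 ⌈14255/397⌉=36 ⌈14439/397⌉=37 ⌈14623/397⌉=37
  n=80…89: ⌈14807/397⌉=38 ⌈14991/397⌉=38 ⌈15175/397⌉=39 ⌈15359/397⌉=39 ⌈15543/397⌉=40 ⌈15727/397⌉=40 ⌈15911/397⌉=41 ⌈16095/397⌉=41 ⌈16279/397⌉=42 ⌈16463/397⌉=42
  n=90: ⌈16647/397⌉=42
s_n = t_(n+1) − t_n for n = 0 … 89 gives
prefix = 010100101010101010100101010101010010101010101010010101010101001010101010100101010101010100
slide a length-2 window over [0..1] … [88..89] (89 windows); first occurrence of each distinct factor:
  [  0..  1] 01
  [  1..  2] 10
  [  4..  5] 00
  (the other 86 windows repeat one of these)
distinct factors: {00, 01, 10}
count = 3  (Sturmian bound for length 2 is 3)


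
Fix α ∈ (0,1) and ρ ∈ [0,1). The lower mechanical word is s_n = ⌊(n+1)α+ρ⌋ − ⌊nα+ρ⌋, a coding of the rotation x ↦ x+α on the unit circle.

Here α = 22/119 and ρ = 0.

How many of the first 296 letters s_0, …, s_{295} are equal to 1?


#1s = Σ_{n=0}^{295} s_n = Σ_{n=0}^{295} (⌊(n+1)α+ρ⌋ − ⌊nα+ρ⌋)
the sum telescopes: every ⌊nα+ρ⌋ with 0 < n < 296 appears once with + and once with −, leaving ⌊296α+ρ⌋ − ⌊0·α+ρ⌋
296α + ρ = (296·22) / 119 = 6512/119
ρ = 0/119
⌊6512/119⌋ = 54,  ⌊0/119⌋ = 0
#1s = 54 − 0 = 54

54


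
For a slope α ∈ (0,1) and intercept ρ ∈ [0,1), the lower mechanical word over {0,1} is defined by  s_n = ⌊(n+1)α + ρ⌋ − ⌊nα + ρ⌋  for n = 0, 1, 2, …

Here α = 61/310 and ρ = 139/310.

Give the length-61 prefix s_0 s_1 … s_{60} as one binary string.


0010000100001000001000010000100001000010000100001000010000100

n=0: ⌊(1·61+139)/310⌋ − ⌊(0·61+139)/310⌋ = ⌊200/310⌋ − ⌊139/310⌋ = 0 − 0 = 0
n=1: ⌊(2·61+139)/310⌋ − ⌊(1·61+139)/310⌋ = ⌊261/310⌋ − ⌊200/310⌋ = 0 − 0 = 0
n=2: ⌊(3·61+139)/310⌋ − ⌊(2·61+139)/310⌋ = ⌊322/310⌋ − ⌊261/310⌋ = 1 − 0 = 1
n=3: ⌊(4·61+139)/310⌋ − ⌊(3·61+139)/310⌋ = ⌊383/310⌋ − ⌊322/310⌋ = 1 − 1 = 0
n=4: ⌊(5·61+139)/310⌋ − ⌊(4·61+139)/310⌋ = ⌊444/310⌋ − ⌊383/310⌋ = 1 − 1 = 0
n=5: ⌊(6·61+139)/310⌋ − ⌊(5·61+139)/310⌋ = ⌊505/310⌋ − ⌊444/310⌋ = 1 − 1 = 0
n=6: ⌊(7·61+139)/310⌋ − ⌊(6·61+139)/310⌋ = ⌊566/310⌋ − ⌊505/310⌋ = 1 − 1 = 0
n=7: ⌊(8·61+139)/310⌋ − ⌊(7·61+139)/310⌋ = ⌊627/310⌋ − ⌊566/310⌋ = 2 − 1 = 1
n=8: ⌊(9·61+139)/310⌋ − ⌊(8·61+139)/310⌋ = ⌊688/310⌋ − ⌊627/310⌋ = 2 − 2 = 0
n=9: ⌊(10·61+139)/310⌋ − ⌊(9·61+139)/310⌋ = ⌊749/310⌋ − ⌊688/310⌋ = 2 − 2 = 0
n=10: ⌊(11·61+139)/310⌋ − ⌊(10·61+139)/310⌋ = ⌊810/310⌋ − ⌊749/310⌋ = 2 − 2 = 0
n=11: ⌊(12·61+139)/310⌋ − ⌊(11·61+139)/310⌋ = ⌊871/310⌋ − ⌊810/310⌋ = 2 − 2 = 0
n=12: ⌊(13·61+139)/310⌋ − ⌊(12·61+139)/310⌋ = ⌊932/310⌋ − ⌊871/310⌋ = 3 − 2 = 1
n=13: ⌊(14·61+139)/310⌋ − ⌊(13·61+139)/310⌋ = ⌊993/310⌋ − ⌊932/310⌋ = 3 − 3 = 0
n=14: ⌊(15·61+139)/310⌋ − ⌊(14·61+139)/310⌋ = ⌊1054/310⌋ − ⌊993/310⌋ = 3 − 3 = 0
n=15: ⌊(16·61+139)/310⌋ − ⌊(15·61+139)/310⌋ = ⌊1115/310⌋ − ⌊1054/310⌋ = 3 − 3 = 0
n=16: ⌊(17·61+139)/310⌋ − ⌊(16·61+139)/310⌋ = ⌊1176/310⌋ − ⌊1115/310⌋ = 3 − 3 = 0
n=17: ⌊(18·61+139)/310⌋ − ⌊(17·61+139)/310⌋ = ⌊1237/310⌋ − ⌊1176/310⌋ = 3 − 3 = 0
n=18: ⌊(19·61+139)/310⌋ − ⌊(18·61+139)/310⌋ = ⌊1298/310⌋ − ⌊1237/310⌋ = 4 − 3 = 1
n=19: ⌊(20·61+139)/310⌋ − ⌊(19·61+139)/310⌋ = ⌊1359/310⌋ − ⌊1298/310⌋ = 4 − 4 = 0
n=20: ⌊(21·61+139)/310⌋ − ⌊(20·61+139)/310⌋ = ⌊1420/310⌋ − ⌊1359/310⌋ = 4 − 4 = 0
n=21: ⌊(22·61+139)/310⌋ − ⌊(21·61+139)/310⌋ = ⌊1481/310⌋ − ⌊1420/310⌋ = 4 − 4 = 0
n=22: ⌊(23·61+139)/310⌋ − ⌊(22·61+139)/310⌋ = ⌊1542/310⌋ − ⌊1481/310⌋ = 4 − 4 = 0
n=23: ⌊(24·61+139)/310⌋ − ⌊(23·61+139)/310⌋ = ⌊1603/310⌋ − ⌊1542/310⌋ = 5 − 4 = 1
n=24: ⌊(25·61+139)/310⌋ − ⌊(24·61+139)/310⌋ = ⌊1664/310⌋ − ⌊1603/310⌋ = 5 − 5 = 0
n=25: ⌊(26·61+139)/310⌋ − ⌊(25·61+139)/310⌋ = ⌊1725/310⌋ − ⌊1664/310⌋ = 5 − 5 = 0
n=26: ⌊(27·61+139)/310⌋ − ⌊(26·61+139)/310⌋ = ⌊1786/310⌋ − ⌊1725/310⌋ = 5 − 5 = 0
n=27: ⌊(28·61+139)/310⌋ − ⌊(27·61+139)/310⌋ = ⌊1847/310⌋ − ⌊1786/310⌋ = 5 − 5 = 0
n=28: ⌊(29·61+139)/310⌋ − ⌊(28·61+139)/310⌋ = ⌊1908/310⌋ − ⌊1847/310⌋ = 6 − 5 = 1
n=29: ⌊(30·61+139)/310⌋ − ⌊(29·61+139)/310⌋ = ⌊1969/310⌋ − ⌊1908/310⌋ = 6 − 6 = 0
n=30: ⌊(31·61+139)/310⌋ − ⌊(30·61+139)/310⌋ = ⌊2030/310⌋ − ⌊1969/310⌋ = 6 − 6 = 0
n=31: ⌊(32·61+139)/310⌋ − ⌊(31·61+139)/310⌋ = ⌊2091/310⌋ − ⌊2030/310⌋ = 6 − 6 = 0
n=32: ⌊(33·61+139)/310⌋ − ⌊(32·61+139)/310⌋ = ⌊2152/310⌋ − ⌊2091/310⌋ = 6 − 6 = 0
n=33: ⌊(34·61+139)/310⌋ − ⌊(33·61+139)/310⌋ = ⌊2213/310⌋ − ⌊2152/310⌋ = 7 − 6 = 1
n=34: ⌊(35·61+139)/310⌋ − ⌊(34·61+139)/310⌋ = ⌊2274/310⌋ − ⌊2213/310⌋ = 7 − 7 = 0
n=35: ⌊(36·61+139)/310⌋ − ⌊(35·61+139)/310⌋ = ⌊2335/310⌋ − ⌊2274/310⌋ = 7 − 7 = 0
n=36: ⌊(37·61+139)/310⌋ − ⌊(36·61+139)/310⌋ = ⌊2396/310⌋ − ⌊2335/310⌋ = 7 − 7 = 0
n=37: ⌊(38·61+139)/310⌋ − ⌊(37·61+139)/310⌋ = ⌊2457/310⌋ − ⌊2396/310⌋ = 7 − 7 = 0
n=38: ⌊(39·61+139)/310⌋ − ⌊(38·61+139)/310⌋ = ⌊2518/310⌋ − ⌊2457/310⌋ = 8 − 7 = 1
n=39: ⌊(40·61+139)/310⌋ − ⌊(39·61+139)/310⌋ = ⌊2579/310⌋ − ⌊2518/310⌋ = 8 − 8 = 0
n=40: ⌊(41·61+139)/310⌋ − ⌊(40·61+139)/310⌋ = ⌊2640/310⌋ − ⌊2579/310⌋ = 8 − 8 = 0
n=41: ⌊(42·61+139)/310⌋ − ⌊(41·61+139)/310⌋ = ⌊2701/310⌋ − ⌊2640/310⌋ = 8 − 8 = 0
n=42: ⌊(43·61+139)/310⌋ − ⌊(42·61+139)/310⌋ = ⌊2762/310⌋ − ⌊2701/310⌋ = 8 − 8 = 0
n=43: ⌊(44·61+139)/310⌋ − ⌊(43·61+139)/310⌋ = ⌊2823/310⌋ − ⌊2762/310⌋ = 9 − 8 = 1
n=44: ⌊(45·61+139)/310⌋ − ⌊(44·61+139)/310⌋ = ⌊2884/310⌋ − ⌊2823/310⌋ = 9 − 9 = 0
n=45: ⌊(46·61+139)/310⌋ − ⌊(45·61+139)/310⌋ = ⌊2945/310⌋ − ⌊2884/310⌋ = 9 − 9 = 0
n=46: ⌊(47·61+139)/310⌋ − ⌊(46·61+139)/310⌋ = ⌊3006/310⌋ − ⌊2945/310⌋ = 9 − 9 = 0
n=47: ⌊(48·61+139)/310⌋ − ⌊(47·61+139)/310⌋ = ⌊3067/310⌋ − ⌊3006/310⌋ = 9 − 9 = 0
n=48: ⌊(49·61+139)/310⌋ − ⌊(48·61+139)/310⌋ = ⌊3128/310⌋ − ⌊3067/310⌋ = 10 − 9 = 1
n=49: ⌊(50·61+139)/310⌋ − ⌊(49·61+139)/310⌋ = ⌊3189/310⌋ − ⌊3128/310⌋ = 10 − 10 = 0
n=50: ⌊(51·61+139)/310⌋ − ⌊(50·61+139)/310⌋ = ⌊3250/310⌋ − ⌊3189/310⌋ = 10 − 10 = 0
n=51: ⌊(52·61+139)/310⌋ − ⌊(51·61+139)/310⌋ = ⌊3311/310⌋ − ⌊3250/310⌋ = 10 − 10 = 0
n=52: ⌊(53·61+139)/310⌋ − ⌊(52·61+139)/310⌋ = ⌊3372/310⌋ − ⌊3311/310⌋ = 10 − 10 = 0
n=53: ⌊(54·61+139)/310⌋ − ⌊(53·61+139)/310⌋ = ⌊3433/310⌋ − ⌊3372/310⌋ = 11 − 10 = 1
n=54: ⌊(55·61+139)/310⌋ − ⌊(54·61+139)/310⌋ = ⌊3494/310⌋ − ⌊3433/310⌋ = 11 − 11 = 0
n=55: ⌊(56·61+139)/310⌋ − ⌊(55·61+139)/310⌋ = ⌊3555/310⌋ − ⌊3494/310⌋ = 11 − 11 = 0
n=56: ⌊(57·61+139)/310⌋ − ⌊(56·61+139)/310⌋ = ⌊3616/310⌋ − ⌊3555/310⌋ = 11 − 11 = 0
n=57: ⌊(58·61+139)/310⌋ − ⌊(57·61+139)/310⌋ = ⌊3677/310⌋ − ⌊3616/310⌋ = 11 − 11 = 0
n=58: ⌊(59·61+139)/310⌋ − ⌊(58·61+139)/310⌋ = ⌊3738/310⌋ − ⌊3677/310⌋ = 12 − 11 = 1
n=59: ⌊(60·61+139)/310⌋ − ⌊(59·61+139)/310⌋ = ⌊3799/310⌋ − ⌊3738/310⌋ = 12 − 12 = 0
n=60: ⌊(61·61+139)/310⌋ − ⌊(60·61+139)/310⌋ = ⌊3860/310⌋ − ⌊3799/310⌋ = 12 − 12 = 0


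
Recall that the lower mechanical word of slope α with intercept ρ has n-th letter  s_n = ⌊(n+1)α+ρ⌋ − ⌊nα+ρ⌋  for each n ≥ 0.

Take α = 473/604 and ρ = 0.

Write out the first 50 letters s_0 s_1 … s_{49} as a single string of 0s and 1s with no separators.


01110111101110111101111011101111011101111011110111

n=0: ⌊(1·473)/604⌋ − ⌊(0·473)/604⌋ = ⌊473/604⌋ − ⌊0/604⌋ = 0 − 0 = 0
n=1: ⌊(2·473)/604⌋ − ⌊(1·473)/604⌋ = ⌊946/604⌋ − ⌊473/604⌋ = 1 − 0 = 1
n=2: ⌊(3·473)/604⌋ − ⌊(2·473)/604⌋ = ⌊1419/604⌋ − ⌊946/604⌋ = 2 − 1 = 1
n=3: ⌊(4·473)/604⌋ − ⌊(3·473)/604⌋ = ⌊1892/604⌋ − ⌊1419/604⌋ = 3 − 2 = 1
n=4: ⌊(5·473)/604⌋ − ⌊(4·473)/604⌋ = ⌊2365/604⌋ − ⌊1892/604⌋ = 3 − 3 = 0
n=5: ⌊(6·473)/604⌋ − ⌊(5·473)/604⌋ = ⌊2838/604⌋ − ⌊2365/604⌋ = 4 − 3 = 1
n=6: ⌊(7·473)/604⌋ − ⌊(6·473)/604⌋ = ⌊3311/604⌋ − ⌊2838/604⌋ = 5 − 4 = 1
n=7: ⌊(8·473)/604⌋ − ⌊(7·473)/604⌋ = ⌊3784/604⌋ − ⌊3311/604⌋ = 6 − 5 = 1
n=8: ⌊(9·473)/604⌋ − ⌊(8·473)/604⌋ = ⌊4257/604⌋ − ⌊3784/604⌋ = 7 − 6 = 1
n=9: ⌊(10·473)/604⌋ − ⌊(9·473)/604⌋ = ⌊4730/604⌋ − ⌊4257/604⌋ = 7 − 7 = 0
n=10: ⌊(11·473)/604⌋ − ⌊(10·473)/604⌋ = ⌊5203/604⌋ − ⌊4730/604⌋ = 8 − 7 = 1
n=11: ⌊(12·473)/604⌋ − ⌊(11·473)/604⌋ = ⌊5676/604⌋ − ⌊5203/604⌋ = 9 − 8 = 1
n=12: ⌊(13·473)/604⌋ − ⌊(12·473)/604⌋ = ⌊6149/604⌋ − ⌊5676/604⌋ = 10 − 9 = 1
n=13: ⌊(14·473)/604⌋ − ⌊(13·473)/604⌋ = ⌊6622/604⌋ − ⌊6149/604⌋ = 10 − 10 = 0
n=14: ⌊(15·473)/604⌋ − ⌊(14·473)/604⌋ = ⌊7095/604⌋ − ⌊6622/604⌋ = 11 − 10 = 1
n=15: ⌊(16·473)/604⌋ − ⌊(15·473)/604⌋ = ⌊7568/604⌋ − ⌊7095/604⌋ = 12 − 11 = 1
n=16: ⌊(17·473)/604⌋ − ⌊(16·473)/604⌋ = ⌊8041/604⌋ − ⌊7568/604⌋ = 13 − 12 = 1
n=17: ⌊(18·473)/604⌋ − ⌊(17·473)/604⌋ = ⌊8514/604⌋ − ⌊8041/604⌋ = 14 − 13 = 1
n=18: ⌊(19·473)/604⌋ − ⌊(18·473)/604⌋ = ⌊8987/604⌋ − ⌊8514/604⌋ = 14 − 14 = 0
n=19: ⌊(20·473)/604⌋ − ⌊(19·473)/604⌋ = ⌊9460/604⌋ − ⌊8987/604⌋ = 15 − 14 = 1
n=20: ⌊(21·473)/604⌋ − ⌊(20·473)/604⌋ = ⌊9933/604⌋ − ⌊9460/604⌋ = 16 − 15 = 1
n=21: ⌊(22·473)/604⌋ − ⌊(21·473)/604⌋ = ⌊10406/604⌋ − ⌊9933/604⌋ = 17 − 16 = 1
n=22: ⌊(23·473)/604⌋ − ⌊(22·473)/604⌋ = ⌊10879/604⌋ − ⌊10406/604⌋ = 18 − 17 = 1
n=23: ⌊(24·473)/604⌋ − ⌊(23·473)/604⌋ = ⌊11352/604⌋ − ⌊10879/604⌋ = 18 − 18 = 0
n=24: ⌊(25·473)/604⌋ − ⌊(24·473)/604⌋ = ⌊11825/604⌋ − ⌊11352/604⌋ = 19 − 18 = 1
n=25: ⌊(26·473)/604⌋ − ⌊(25·473)/604⌋ = ⌊12298/604⌋ − ⌊11825/604⌋ = 20 − 19 = 1
n=26: ⌊(27·473)/604⌋ − ⌊(26·473)/604⌋ = ⌊12771/604⌋ − ⌊12298/604⌋ = 21 − 20 = 1
n=27: ⌊(28·473)/604⌋ − ⌊(27·473)/604⌋ = ⌊13244/604⌋ − ⌊12771/604⌋ = 21 − 21 = 0
n=28: ⌊(29·473)/604⌋ − ⌊(28·473)/604⌋ = ⌊13717/604⌋ − ⌊13244/604⌋ = 22 − 21 = 1
n=29: ⌊(30·473)/604⌋ − ⌊(29·473)/604⌋ = ⌊14190/604⌋ − ⌊13717/604⌋ = 23 − 22 = 1
n=30: ⌊(31·473)/604⌋ − ⌊(30·473)/604⌋ = ⌊14663/604⌋ − ⌊14190/604⌋ = 24 − 23 = 1
n=31: ⌊(32·473)/604⌋ − ⌊(31·473)/604⌋ = ⌊15136/604⌋ − ⌊14663/604⌋ = 25 − 24 = 1
n=32: ⌊(33·473)/604⌋ − ⌊(32·473)/604⌋ = ⌊15609/604⌋ − ⌊15136/604⌋ = 25 − 25 = 0
n=33: ⌊(34·473)/604⌋ − ⌊(33·473)/604⌋ = ⌊16082/604⌋ − ⌊15609/604⌋ = 26 − 25 = 1
n=34: ⌊(35·473)/604⌋ − ⌊(34·473)/604⌋ = ⌊16555/604⌋ − ⌊16082/604⌋ = 27 − 26 = 1
n=35: ⌊(36·473)/604⌋ − ⌊(35·473)/604⌋ = ⌊17028/604⌋ − ⌊16555/604⌋ = 28 − 27 = 1
n=36: ⌊(37·473)/604⌋ − ⌊(36·473)/604⌋ = ⌊17501/604⌋ − ⌊17028/604⌋ = 28 − 28 = 0
n=37: ⌊(38·473)/604⌋ − ⌊(37·473)/604⌋ = ⌊17974/604⌋ − ⌊17501/604⌋ = 29 − 28 = 1
n=38: ⌊(39·473)/604⌋ − ⌊(38·473)/604⌋ = ⌊18447/604⌋ − ⌊17974/604⌋ = 30 − 29 = 1
n=39: ⌊(40·473)/604⌋ − ⌊(39·473)/604⌋ = ⌊18920/604⌋ − ⌊18447/604⌋ = 31 − 30 = 1
n=40: ⌊(41·473)/604⌋ − ⌊(40·473)/604⌋ = ⌊19393/604⌋ − ⌊18920/604⌋ = 32 − 31 = 1
n=41: ⌊(42·473)/604⌋ − ⌊(41·473)/604⌋ = ⌊19866/604⌋ − ⌊19393/604⌋ = 32 − 32 = 0
n=42: ⌊(43·473)/604⌋ − ⌊(42·473)/604⌋ = ⌊20339/604⌋ − ⌊19866/604⌋ = 33 − 32 = 1
n=43: ⌊(44·473)/604⌋ − ⌊(43·473)/604⌋ = ⌊20812/604⌋ − ⌊20339/604⌋ = 34 − 33 = 1
n=44: ⌊(45·473)/604⌋ − ⌊(44·473)/604⌋ = ⌊21285/604⌋ − ⌊20812/604⌋ = 35 − 34 = 1
n=45: ⌊(46·473)/604⌋ − ⌊(45·473)/604⌋ = ⌊21758/604⌋ − ⌊21285/604⌋ = 36 − 35 = 1
n=46: ⌊(47·473)/604⌋ − ⌊(46·473)/604⌋ = ⌊22231/604⌋ − ⌊21758/604⌋ = 36 − 36 = 0
n=47: ⌊(48·473)/604⌋ − ⌊(47·473)/604⌋ = ⌊22704/604⌋ − ⌊22231/604⌋ = 37 − 36 = 1
n=48: ⌊(49·473)/604⌋ − ⌊(48·473)/604⌋ = ⌊23177/604⌋ − ⌊22704/604⌋ = 38 − 37 = 1
n=49: ⌊(50·473)/604⌋ − ⌊(49·473)/604⌋ = ⌊23650/604⌋ − ⌊23177/604⌋ = 39 − 38 = 1


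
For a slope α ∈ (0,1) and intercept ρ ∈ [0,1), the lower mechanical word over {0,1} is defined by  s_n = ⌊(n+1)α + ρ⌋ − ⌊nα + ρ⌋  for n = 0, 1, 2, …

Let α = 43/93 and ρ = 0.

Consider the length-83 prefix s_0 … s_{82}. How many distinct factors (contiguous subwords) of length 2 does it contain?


3

t_n = ⌊(n·43)/93⌋ for n = 0 … 83:
  n=0…9: ⌊0/93⌋=0 ⌊43/93⌋=0 ⌊86/93⌋=0 ⌊129/93⌋=1 ⌊172/93⌋=1 ⌊215/93⌋=2 ⌊258/93⌋=2 ⌊301/93⌋=3 ⌊344/93⌋=3 ⌊387/93⌋=4
  n=10…19: ⌊430/93⌋=4 ⌊473/93⌋=5 ⌊516/93⌋=5 ⌊559/93⌋=6 ⌊602/93⌋=6 ⌊645/93⌋=6 ⌊688/93⌋=7 ⌊731/93⌋=7 ⌊774/93⌋=8 ⌊817/93⌋=8
  n=20…29: ⌊860/93⌋=9 ⌊903/93⌋=9 ⌊946/93⌋=10 ⌊989/93⌋=10 ⌊1032/93⌋=11 ⌊1075/93⌋=11 ⌊1118/93⌋=12 ⌊1161/93⌋=12 ⌊1204/93⌋=12 ⌊1247/93⌋=13
  n=30…39: ⌊1290/93⌋=13 ⌊1333/93⌋=14 ⌊1376/93⌋=14 ⌊1419/93⌋=15 ⌊1462/93⌋=15 ⌊1505/93⌋=16 ⌊1548/93⌋=16 ⌊1591/93⌋=17 ⌊1634/93⌋=17 ⌊1677/93⌋=18
  n=40…49: ⌊1720/93⌋=18 ⌊1763/93⌋=18 ⌊1806/93⌋=19 ⌊1849/93⌋=19 ⌊1892/93⌋=20 ⌊1935/93⌋=20 ⌊1978/93⌋=21 ⌊2021/93⌋=21 ⌊2064/93⌋=22 ⌊2107/93⌋=22
  n=50…59: ⌊2150/93⌋=23 ⌊2193/93⌋=23 ⌊2236/93⌋=24 ⌊2279/93⌋=24 ⌊2322/93⌋=24 ⌊2365/93⌋=25 ⌊2408/93⌋=25 ⌊2451/93⌋=26 ⌊2494/93⌋=26 ⌊2537/93⌋=27
  n=60…69: ⌊2580/93⌋=27 ⌊2623/93⌋=28 ⌊2666/93⌋=28 ⌊2709/93⌋=29 ⌊2752/93⌋=29 ⌊2795/93⌋=30 ⌊2838/93⌋=30 ⌊2881/93⌋=30 ⌊2924/93⌋=31 ⌊2967/93⌋=31
  n=70…79: ⌊3010/93⌋=32 ⌊3053/93⌋=32 ⌊3096/93⌋=33 ⌊3139/93⌋=33 ⌊3182/93⌋=34 ⌊3225/93⌋=34 ⌊3268/93⌋=35 ⌊3311/93⌋=35 ⌊3354/93⌋=36 ⌊3397/93⌋=36
  n=80…83: ⌊3440/93⌋=36 ⌊3483/93⌋=37 ⌊3526/93⌋=37 ⌊3569/93⌋=38
s_n = t_(n+1) − t_n for n = 0 … 82 gives
prefix = 00101010101010010101010101001010101010100101010101010010101010101001010101010100101
slide a length-2 window over [0..1] … [81..82] (82 windows); first occurrence of each distinct factor:
  [  0..  1] 00
  [  1..  2] 01
  [  2..  3] 10
  (the other 79 windows repeat one of these)
distinct factors: {00, 01, 10}
count = 3  (Sturmian bound for length 2 is 3)


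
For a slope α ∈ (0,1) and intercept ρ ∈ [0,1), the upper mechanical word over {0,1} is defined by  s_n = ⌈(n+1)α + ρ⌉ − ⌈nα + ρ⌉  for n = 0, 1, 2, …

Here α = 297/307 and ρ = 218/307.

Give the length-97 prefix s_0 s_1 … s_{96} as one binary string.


n=0: ⌈(1·297+218)/307⌉ − ⌈(0·297+218)/307⌉ = ⌈515/307⌉ − ⌈218/307⌉ = 2 − 1 = 1
n=1: ⌈(2·297+218)/307⌉ − ⌈(1·297+218)/307⌉ = ⌈812/307⌉ − ⌈515/307⌉ = 3 − 2 = 1
n=2: ⌈(3·297+218)/307⌉ − ⌈(2·297+218)/307⌉ = ⌈1109/307⌉ − ⌈812/307⌉ = 4 − 3 = 1
n=3: ⌈(4·297+218)/307⌉ − ⌈(3·297+218)/307⌉ = ⌈1406/307⌉ − ⌈1109/307⌉ = 5 − 4 = 1
n=4: ⌈(5·297+218)/307⌉ − ⌈(4·297+218)/307⌉ = ⌈1703/307⌉ − ⌈1406/307⌉ = 6 − 5 = 1
n=5: ⌈(6·297+218)/307⌉ − ⌈(5·297+218)/307⌉ = ⌈2000/307⌉ − ⌈1703/307⌉ = 7 − 6 = 1
n=6: ⌈(7·297+218)/307⌉ − ⌈(6·297+218)/307⌉ = ⌈2297/307⌉ − ⌈2000/307⌉ = 8 − 7 = 1
n=7: ⌈(8·297+218)/307⌉ − ⌈(7·297+218)/307⌉ = ⌈2594/307⌉ − ⌈2297/307⌉ = 9 − 8 = 1
n=8: ⌈(9·297+218)/307⌉ − ⌈(8·297+218)/307⌉ = ⌈2891/307⌉ − ⌈2594/307⌉ = 10 − 9 = 1
n=9: ⌈(10·297+218)/307⌉ − ⌈(9·297+218)/307⌉ = ⌈3188/307⌉ − ⌈2891/307⌉ = 11 − 10 = 1
n=10: ⌈(11·297+218)/307⌉ − ⌈(10·297+218)/307⌉ = ⌈3485/307⌉ − ⌈3188/307⌉ = 12 − 11 = 1
n=11: ⌈(12·297+218)/307⌉ − ⌈(11·297+218)/307⌉ = ⌈3782/307⌉ − ⌈3485/307⌉ = 13 − 12 = 1
n=12: ⌈(13·297+218)/307⌉ − ⌈(12·297+218)/307⌉ = ⌈4079/307⌉ − ⌈3782/307⌉ = 14 − 13 = 1
n=13: ⌈(14·297+218)/307⌉ − ⌈(13·297+218)/307⌉ = ⌈4376/307⌉ − ⌈4079/307⌉ = 15 − 14 = 1
n=14: ⌈(15·297+218)/307⌉ − ⌈(14·297+218)/307⌉ = ⌈4673/307⌉ − ⌈4376/307⌉ = 16 − 15 = 1
n=15: ⌈(16·297+218)/307⌉ − ⌈(15·297+218)/307⌉ = ⌈4970/307⌉ − ⌈4673/307⌉ = 17 − 16 = 1
n=16: ⌈(17·297+218)/307⌉ − ⌈(16·297+218)/307⌉ = ⌈5267/307⌉ − ⌈4970/307⌉ = 18 − 17 = 1
n=17: ⌈(18·297+218)/307⌉ − ⌈(17·297+218)/307⌉ = ⌈5564/307⌉ − ⌈5267/307⌉ = 19 − 18 = 1
n=18: ⌈(19·297+218)/307⌉ − ⌈(18·297+218)/307⌉ = ⌈5861/307⌉ − ⌈5564/307⌉ = 20 − 19 = 1
n=19: ⌈(20·297+218)/307⌉ − ⌈(19·297+218)/307⌉ = ⌈6158/307⌉ − ⌈5861/307⌉ = 21 − 20 = 1
n=20: ⌈(21·297+218)/307⌉ − ⌈(20·297+218)/307⌉ = ⌈6455/307⌉ − ⌈6158/307⌉ = 22 − 21 = 1
n=21: ⌈(22·297+218)/307⌉ − ⌈(21·297+218)/307⌉ = ⌈6752/307⌉ − ⌈6455/307⌉ = 22 − 22 = 0
n=22: ⌈(23·297+218)/307⌉ − ⌈(22·297+218)/307⌉ = ⌈7049/307⌉ − ⌈6752/307⌉ = 23 − 22 = 1
n=23: ⌈(24·297+218)/307⌉ − ⌈(23·297+218)/307⌉ = ⌈7346/307⌉ − ⌈7049/307⌉ = 24 − 23 = 1
n=24: ⌈(25·297+218)/307⌉ − ⌈(24·297+218)/307⌉ = ⌈7643/307⌉ − ⌈7346/307⌉ = 25 − 24 = 1
n=25: ⌈(26·297+218)/307⌉ − ⌈(25·297+218)/307⌉ = ⌈7940/307⌉ − ⌈7643/307⌉ = 26 − 25 = 1
n=26: ⌈(27·297+218)/307⌉ − ⌈(26·297+218)/307⌉ = ⌈8237/307⌉ − ⌈7940/307⌉ = 27 − 26 = 1
n=27: ⌈(28·297+218)/307⌉ − ⌈(27·297+218)/307⌉ = ⌈8534/307⌉ − ⌈8237/307⌉ = 28 − 27 = 1
n=28: ⌈(29·297+218)/307⌉ − ⌈(28·297+218)/307⌉ = ⌈8831/307⌉ − ⌈8534/307⌉ = 29 − 28 = 1
n=29: ⌈(30·297+218)/307⌉ − ⌈(29·297+218)/307⌉ = ⌈9128/307⌉ − ⌈8831/307⌉ = 30 − 29 = 1
n=30: ⌈(31·297+218)/307⌉ − ⌈(30·297+218)/307⌉ = ⌈9425/307⌉ − ⌈9128/307⌉ = 31 − 30 = 1
n=31: ⌈(32·297+218)/307⌉ − ⌈(31·297+218)/307⌉ = ⌈9722/307⌉ − ⌈9425/307⌉ = 32 − 31 = 1
n=32: ⌈(33·297+218)/307⌉ − ⌈(32·297+218)/307⌉ = ⌈10019/307⌉ − ⌈9722/307⌉ = 33 − 32 = 1
n=33: ⌈(34·297+218)/307⌉ − ⌈(33·297+218)/307⌉ = ⌈10316/307⌉ − ⌈10019/307⌉ = 34 − 33 = 1
n=34: ⌈(35·297+218)/307⌉ − ⌈(34·297+218)/307⌉ = ⌈10613/307⌉ − ⌈10316/307⌉ = 35 − 34 = 1
n=35: ⌈(36·297+218)/307⌉ − ⌈(35·297+218)/307⌉ = ⌈10910/307⌉ − ⌈10613/307⌉ = 36 − 35 = 1
n=36: ⌈(37·297+218)/307⌉ − ⌈(36·297+218)/307⌉ = ⌈11207/307⌉ − ⌈10910/307⌉ = 37 − 36 = 1
n=37: ⌈(38·297+218)/307⌉ − ⌈(37·297+218)/307⌉ = ⌈11504/307⌉ − ⌈11207/307⌉ = 38 − 37 = 1
n=38: ⌈(39·297+218)/307⌉ − ⌈(38·297+218)/307⌉ = ⌈11801/307⌉ − ⌈11504/307⌉ = 39 − 38 = 1
n=39: ⌈(40·297+218)/307⌉ − ⌈(39·297+218)/307⌉ = ⌈12098/307⌉ − ⌈11801/307⌉ = 40 − 39 = 1
n=40: ⌈(41·297+218)/307⌉ − ⌈(40·297+218)/307⌉ = ⌈12395/307⌉ − ⌈12098/307⌉ = 41 − 40 = 1
n=41: ⌈(42·297+218)/307⌉ − ⌈(41·297+218)/307⌉ = ⌈12692/307⌉ − ⌈12395/307⌉ = 42 − 41 = 1
n=42: ⌈(43·297+218)/307⌉ − ⌈(42·297+218)/307⌉ = ⌈12989/307⌉ − ⌈12692/307⌉ = 43 − 42 = 1
n=43: ⌈(44·297+218)/307⌉ − ⌈(43·297+218)/307⌉ = ⌈13286/307⌉ − ⌈12989/307⌉ = 44 − 43 = 1
n=44: ⌈(45·297+218)/307⌉ − ⌈(44·297+218)/307⌉ = ⌈13583/307⌉ − ⌈13286/307⌉ = 45 − 44 = 1
n=45: ⌈(46·297+218)/307⌉ − ⌈(45·297+218)/307⌉ = ⌈13880/307⌉ − ⌈13583/307⌉ = 46 − 45 = 1
n=46: ⌈(47·297+218)/307⌉ − ⌈(46·297+218)/307⌉ = ⌈14177/307⌉ − ⌈13880/307⌉ = 47 − 46 = 1
n=47: ⌈(48·297+218)/307⌉ − ⌈(47·297+218)/307⌉ = ⌈14474/307⌉ − ⌈14177/307⌉ = 48 − 47 = 1
n=48: ⌈(49·297+218)/307⌉ − ⌈(48·297+218)/307⌉ = ⌈14771/307⌉ − ⌈14474/307⌉ = 49 − 48 = 1
n=49: ⌈(50·297+218)/307⌉ − ⌈(49·297+218)/307⌉ = ⌈15068/307⌉ − ⌈14771/307⌉ = 50 − 49 = 1
n=50: ⌈(51·297+218)/307⌉ − ⌈(50·297+218)/307⌉ = ⌈15365/307⌉ − ⌈15068/307⌉ = 51 − 50 = 1
n=51: ⌈(52·297+218)/307⌉ − ⌈(51·297+218)/307⌉ = ⌈15662/307⌉ − ⌈15365/307⌉ = 52 − 51 = 1
n=52: ⌈(53·297+218)/307⌉ − ⌈(52·297+218)/307⌉ = ⌈15959/307⌉ − ⌈15662/307⌉ = 52 − 52 = 0
n=53: ⌈(54·297+218)/307⌉ − ⌈(53·297+218)/307⌉ = ⌈16256/307⌉ − ⌈15959/307⌉ = 53 − 52 = 1
n=54: ⌈(55·297+218)/307⌉ − ⌈(54·297+218)/307⌉ = ⌈16553/307⌉ − ⌈16256/307⌉ = 54 − 53 = 1
n=55: ⌈(56·297+218)/307⌉ − ⌈(55·297+218)/307⌉ = ⌈16850/307⌉ − ⌈16553/307⌉ = 55 − 54 = 1
n=56: ⌈(57·297+218)/307⌉ − ⌈(56·297+218)/307⌉ = ⌈17147/307⌉ − ⌈16850/307⌉ = 56 − 55 = 1
n=57: ⌈(58·297+218)/307⌉ − ⌈(57·297+218)/307⌉ = ⌈17444/307⌉ − ⌈17147/307⌉ = 57 − 56 = 1
n=58: ⌈(59·297+218)/307⌉ − ⌈(58·297+218)/307⌉ = ⌈17741/307⌉ − ⌈17444/307⌉ = 58 − 57 = 1
n=59: ⌈(60·297+218)/307⌉ − ⌈(59·297+218)/307⌉ = ⌈18038/307⌉ − ⌈17741/307⌉ = 59 − 58 = 1
n=60: ⌈(61·297+218)/307⌉ − ⌈(60·297+218)/307⌉ = ⌈18335/307⌉ − ⌈18038/307⌉ = 60 − 59 = 1
n=61: ⌈(62·297+218)/307⌉ − ⌈(61·297+218)/307⌉ = ⌈18632/307⌉ − ⌈18335/307⌉ = 61 − 60 = 1
n=62: ⌈(63·297+218)/307⌉ − ⌈(62·297+218)/307⌉ = ⌈18929/307⌉ − ⌈18632/307⌉ = 62 − 61 = 1
n=63: ⌈(64·297+218)/307⌉ − ⌈(63·297+218)/307⌉ = ⌈19226/307⌉ − ⌈18929/307⌉ = 63 − 62 = 1
n=64: ⌈(65·297+218)/307⌉ − ⌈(64·297+218)/307⌉ = ⌈19523/307⌉ − ⌈19226/307⌉ = 64 − 63 = 1
n=65: ⌈(66·297+218)/307⌉ − ⌈(65·297+218)/307⌉ = ⌈19820/307⌉ − ⌈19523/307⌉ = 65 − 64 = 1
n=66: ⌈(67·297+218)/307⌉ − ⌈(66·297+218)/307⌉ = ⌈20117/307⌉ − ⌈19820/307⌉ = 66 − 65 = 1
n=67: ⌈(68·297+218)/307⌉ − ⌈(67·297+218)/307⌉ = ⌈20414/307⌉ − ⌈20117/307⌉ = 67 − 66 = 1
n=68: ⌈(69·297+218)/307⌉ − ⌈(68·297+218)/307⌉ = ⌈20711/307⌉ − ⌈20414/307⌉ = 68 − 67 = 1
n=69: ⌈(70·297+218)/307⌉ − ⌈(69·297+218)/307⌉ = ⌈21008/307⌉ − ⌈20711/307⌉ = 69 − 68 = 1
n=70: ⌈(71·297+218)/307⌉ − ⌈(70·297+218)/307⌉ = ⌈21305/307⌉ − ⌈21008/307⌉ = 70 − 69 = 1
n=71: ⌈(72·297+218)/307⌉ − ⌈(71·297+218)/307⌉ = ⌈21602/307⌉ − ⌈21305/307⌉ = 71 − 70 = 1
n=72: ⌈(73·297+218)/307⌉ − ⌈(72·297+218)/307⌉ = ⌈21899/307⌉ − ⌈21602/307⌉ = 72 − 71 = 1
n=73: ⌈(74·297+218)/307⌉ − ⌈(73·297+218)/307⌉ = ⌈22196/307⌉ − ⌈21899/307⌉ = 73 − 72 = 1
n=74: ⌈(75·297+218)/307⌉ − ⌈(74·297+218)/307⌉ = ⌈22493/307⌉ − ⌈22196/307⌉ = 74 − 73 = 1
n=75: ⌈(76·297+218)/307⌉ − ⌈(75·297+218)/307⌉ = ⌈22790/307⌉ − ⌈22493/307⌉ = 75 − 74 = 1
n=76: ⌈(77·297+218)/307⌉ − ⌈(76·297+218)/307⌉ = ⌈23087/307⌉ − ⌈22790/307⌉ = 76 − 75 = 1
n=77: ⌈(78·297+218)/307⌉ − ⌈(77·297+218)/307⌉ = ⌈23384/307⌉ − ⌈23087/307⌉ = 77 − 76 = 1
n=78: ⌈(79·297+218)/307⌉ − ⌈(78·297+218)/307⌉ = ⌈23681/307⌉ − ⌈23384/307⌉ = 78 − 77 = 1
n=79: ⌈(80·297+218)/307⌉ − ⌈(79·297+218)/307⌉ = ⌈23978/307⌉ − ⌈23681/307⌉ = 79 − 78 = 1
n=80: ⌈(81·297+218)/307⌉ − ⌈(80·297+218)/307⌉ = ⌈24275/307⌉ − ⌈23978/307⌉ = 80 − 79 = 1
n=81: ⌈(82·297+218)/307⌉ − ⌈(81·297+218)/307⌉ = ⌈24572/307⌉ − ⌈24275/307⌉ = 81 − 80 = 1
n=82: ⌈(83·297+218)/307⌉ − ⌈(82·297+218)/307⌉ = ⌈24869/307⌉ − ⌈24572/307⌉ = 82 − 81 = 1
n=83: ⌈(84·297+218)/307⌉ − ⌈(83·297+218)/307⌉ = ⌈25166/307⌉ − ⌈24869/307⌉ = 82 − 82 = 0
n=84: ⌈(85·297+218)/307⌉ − ⌈(84·297+218)/307⌉ = ⌈25463/307⌉ − ⌈25166/307⌉ = 83 − 82 = 1
n=85: ⌈(86·297+218)/307⌉ − ⌈(85·297+218)/307⌉ = ⌈25760/307⌉ − ⌈25463/307⌉ = 84 − 83 = 1
n=86: ⌈(87·297+218)/307⌉ − ⌈(86·297+218)/307⌉ = ⌈26057/307⌉ − ⌈25760/307⌉ = 85 − 84 = 1
n=87: ⌈(88·297+218)/307⌉ − ⌈(87·297+218)/307⌉ = ⌈26354/307⌉ − ⌈26057/307⌉ = 86 − 85 = 1
n=88: ⌈(89·297+218)/307⌉ − ⌈(88·297+218)/307⌉ = ⌈26651/307⌉ − ⌈26354/307⌉ = 87 − 86 = 1
n=89: ⌈(90·297+218)/307⌉ − ⌈(89·297+218)/307⌉ = ⌈26948/307⌉ − ⌈26651/307⌉ = 88 − 87 = 1
n=90: ⌈(91·297+218)/307⌉ − ⌈(90·297+218)/307⌉ = ⌈27245/307⌉ − ⌈26948/307⌉ = 89 − 88 = 1
n=91: ⌈(92·297+218)/307⌉ − ⌈(91·297+218)/307⌉ = ⌈27542/307⌉ − ⌈27245/307⌉ = 90 − 89 = 1
n=92: ⌈(93·297+218)/307⌉ − ⌈(92·297+218)/307⌉ = ⌈27839/307⌉ − ⌈27542/307⌉ = 91 − 90 = 1
n=93: ⌈(94·297+218)/307⌉ − ⌈(93·297+218)/307⌉ = ⌈28136/307⌉ − ⌈27839/307⌉ = 92 − 91 = 1
n=94: ⌈(95·297+218)/307⌉ − ⌈(94·297+218)/307⌉ = ⌈28433/307⌉ − ⌈28136/307⌉ = 93 − 92 = 1
n=95: ⌈(96·297+218)/307⌉ − ⌈(95·297+218)/307⌉ = ⌈28730/307⌉ − ⌈28433/307⌉ = 94 − 93 = 1
n=96: ⌈(97·297+218)/307⌉ − ⌈(96·297+218)/307⌉ = ⌈29027/307⌉ − ⌈28730/307⌉ = 95 − 94 = 1

1111111111111111111110111111111111111111111111111111011111111111111111111111111111101111111111111
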